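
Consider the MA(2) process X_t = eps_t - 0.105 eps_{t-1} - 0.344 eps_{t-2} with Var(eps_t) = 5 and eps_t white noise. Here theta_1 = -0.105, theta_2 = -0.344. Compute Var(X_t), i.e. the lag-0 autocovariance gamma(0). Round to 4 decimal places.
\gamma(0) = 5.6468

For an MA(q) process X_t = eps_t + sum_i theta_i eps_{t-i} with
Var(eps_t) = sigma^2, the variance is
  gamma(0) = sigma^2 * (1 + sum_i theta_i^2).
  sum_i theta_i^2 = (-0.105)^2 + (-0.344)^2 = 0.011025 + 0.118336 = 0.129361.
  gamma(0) = 5 * (1 + 0.129361) = 5 * 1.129361 = 5.646805, which rounds to 5.6468.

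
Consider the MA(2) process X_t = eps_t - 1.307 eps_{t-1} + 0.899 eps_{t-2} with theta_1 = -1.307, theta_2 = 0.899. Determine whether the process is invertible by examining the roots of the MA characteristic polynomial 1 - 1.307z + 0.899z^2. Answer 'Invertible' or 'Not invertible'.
\text{Invertible}

The MA(q) characteristic polynomial is P(z) = 1 - 1.307z + 0.899z^2.
Invertibility requires all roots to lie outside the unit circle, i.e. |z| > 1 for every root.
Set 1 + (-1.307) z + (0.899) z^2 = 0, i.e. a z^2 + b z + c = 0 with a = 0.899, b = -1.307, c = 1.
Discriminant D = b^2 - 4ac = (-1.307)^2 - 4*(0.899)*1 = 1.708249 - (3.596) = -1.887751.
D < 0, so the roots are the complex-conjugate pair z = (-b +/- i sqrt(-D)) / (2a) = 0.7269 +/- 0.7642i.
For a conjugate pair |z|^2 = z * conj(z) = (product of roots) = c/a = 1/(0.899) = 1.112347, so |z| = sqrt(1.112347) = 1.0547 for both roots.
Moduli of all roots: 1.0547, 1.0547.
All moduli strictly greater than 1? Yes.
Verdict: Invertible.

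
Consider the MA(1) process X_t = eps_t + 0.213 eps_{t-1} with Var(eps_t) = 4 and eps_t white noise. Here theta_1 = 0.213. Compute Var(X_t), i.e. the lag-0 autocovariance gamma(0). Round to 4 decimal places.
\gamma(0) = 4.1815

For an MA(q) process X_t = eps_t + sum_i theta_i eps_{t-i} with
Var(eps_t) = sigma^2, the variance is
  gamma(0) = sigma^2 * (1 + sum_i theta_i^2).
  sum_i theta_i^2 = (0.213)^2 = 0.045369.
  gamma(0) = 4 * (1 + 0.045369) = 4 * 1.045369 = 4.181476, which rounds to 4.1815.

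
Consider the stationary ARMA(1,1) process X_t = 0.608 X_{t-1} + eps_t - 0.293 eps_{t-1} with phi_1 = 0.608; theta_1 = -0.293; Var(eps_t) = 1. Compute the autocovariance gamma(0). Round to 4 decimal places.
\gamma(0) = 1.1574

Multiply the model equation by X_{t-k} and take expectations. With theta_0 = psi_0 = 1 and psi_j the MA(infinity) weights, this gives
  gamma(k) - sum_i phi_i gamma(k-i) = c_k,
  c_k = sigma^2 * sum_{j=k..q} theta_j psi_{j-k}   (c_k = 0 for k > q),
using gamma(-m) = gamma(m).
psi-weights needed (psi_j = theta_j + sum_i phi_i psi_{j-i}):
  psi_1 = theta_1 + phi_1 = -0.293 + (0.608) = 0.315
Right-hand sides:
  c_0 = sigma^2 (1 + theta_1 psi_1) = 1 * (1 + (-0.293)(0.315)) = 1 * 0.907705 = 0.907705
  c_1 = sigma^2 theta_1 = 1 * (-0.293) = -0.293
  c_2 = 0
Equations for k = 0 and k = 1 (AR order 1):
  gamma(0) = phi_1 gamma(1) + c_0
  gamma(1) = phi_1 gamma(0) + c_1
Substituting the second into the first: gamma(0) (1 - phi_1^2) = c_0 + phi_1 c_1, so
  gamma(0) = (c_0 + phi_1 c_1) / (1 - phi_1^2) = (0.907705 + (0.608)(-0.293)) / (1 - (0.608)^2) = 0.729561 / 0.630336 = 1.157416.
Therefore gamma(0) = 1.1574 (to 4 decimal places).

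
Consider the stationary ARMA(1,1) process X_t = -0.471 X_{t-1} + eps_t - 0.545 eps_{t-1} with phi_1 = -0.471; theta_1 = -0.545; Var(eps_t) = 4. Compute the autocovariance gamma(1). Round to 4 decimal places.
\gamma(1) = -6.5632

Multiply the model equation by X_{t-k} and take expectations. With theta_0 = psi_0 = 1 and psi_j the MA(infinity) weights, this gives
  gamma(k) - sum_i phi_i gamma(k-i) = c_k,
  c_k = sigma^2 * sum_{j=k..q} theta_j psi_{j-k}   (c_k = 0 for k > q),
using gamma(-m) = gamma(m).
psi-weights needed (psi_j = theta_j + sum_i phi_i psi_{j-i}):
  psi_1 = theta_1 + phi_1 = -0.545 + (-0.471) = -1.016
Right-hand sides:
  c_0 = sigma^2 (1 + theta_1 psi_1) = 4 * (1 + (-0.545)(-1.016)) = 4 * 1.55372 = 6.21488
  c_1 = sigma^2 theta_1 = 4 * (-0.545) = -2.18
  c_2 = 0
Equations for k = 0 and k = 1 (AR order 1):
  gamma(0) = phi_1 gamma(1) + c_0
  gamma(1) = phi_1 gamma(0) + c_1
Substituting the second into the first: gamma(0) (1 - phi_1^2) = c_0 + phi_1 c_1, so
  gamma(0) = (c_0 + phi_1 c_1) / (1 - phi_1^2) = (6.21488 + (-0.471)(-2.18)) / (1 - (-0.471)^2) = 7.24166 / 0.778159 = 9.306144.
  gamma(1) = phi_1 gamma(0) + c_1 = (-0.471)(9.306144) + (-2.18) = -6.563194.
Therefore gamma(1) = -6.5632 (to 4 decimal places).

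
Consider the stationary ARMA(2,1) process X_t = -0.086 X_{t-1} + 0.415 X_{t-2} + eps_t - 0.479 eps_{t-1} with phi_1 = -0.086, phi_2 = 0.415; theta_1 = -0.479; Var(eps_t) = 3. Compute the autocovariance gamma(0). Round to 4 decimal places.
\gamma(0) = 5.0758

Multiply the model equation by X_{t-k} and take expectations. With theta_0 = psi_0 = 1 and psi_j the MA(infinity) weights, this gives
  gamma(k) - sum_i phi_i gamma(k-i) = c_k,
  c_k = sigma^2 * sum_{j=k..q} theta_j psi_{j-k}   (c_k = 0 for k > q),
using gamma(-m) = gamma(m).
psi-weights needed (psi_j = theta_j + sum_i phi_i psi_{j-i}):
  psi_1 = theta_1 + phi_1 = -0.479 + (-0.086) = -0.565
Right-hand sides:
  c_0 = sigma^2 (1 + theta_1 psi_1) = 3 * (1 + (-0.479)(-0.565)) = 3 * 1.270635 = 3.811905
  c_1 = sigma^2 theta_1 = 3 * (-0.479) = -1.437
  c_2 = 0
Equations for k = 0, 1, 2 (AR order 2, c_2 = 0):
  (E0) gamma(0) = phi_1 gamma(1) + phi_2 gamma(2) + c_0
  (E1) gamma(1) = phi_1 gamma(0) + phi_2 gamma(1) + c_1
  (E2) gamma(2) = phi_1 gamma(1) + phi_2 gamma(0)
From (E1): gamma(1) = A gamma(0) + B with
  A = phi_1 / (1 - phi_2) = -0.086 / 0.585 = -0.147009,   B = c_1 / (1 - phi_2) = -1.437 / 0.585 = -2.45641.
Insert (E2) into (E0): gamma(0) (1 - phi_2^2) = phi_1 (1 + phi_2) gamma(1) + c_0.
  phi_1 (1 + phi_2) = (-0.086)(1.415) = -0.12169,   1 - phi_2^2 = 0.827775.
Replace gamma(1) by A gamma(0) + B and collect gamma(0):
  gamma(0) [0.827775 - (-0.12169)(-0.147009)] = (-0.12169)(-2.45641) + 3.811905
  gamma(0) * 0.809886 = 4.110826
  gamma(0) = 4.110826 / 0.809886 = 5.075811.
Therefore gamma(0) = 5.0758 (to 4 decimal places).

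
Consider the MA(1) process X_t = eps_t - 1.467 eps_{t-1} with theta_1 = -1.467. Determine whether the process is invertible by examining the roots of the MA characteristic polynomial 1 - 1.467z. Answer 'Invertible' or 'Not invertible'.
\text{Not invertible}

The MA(q) characteristic polynomial is P(z) = 1 - 1.467z.
Invertibility requires all roots to lie outside the unit circle, i.e. |z| > 1 for every root.
This is linear in z: 1 + (-1.467) z = 0  =>  z = -1/(-1.467) = 0.681663,  |z| = 0.681663.
Moduli of all roots: 0.6817.
All moduli strictly greater than 1? No.
Verdict: Not invertible.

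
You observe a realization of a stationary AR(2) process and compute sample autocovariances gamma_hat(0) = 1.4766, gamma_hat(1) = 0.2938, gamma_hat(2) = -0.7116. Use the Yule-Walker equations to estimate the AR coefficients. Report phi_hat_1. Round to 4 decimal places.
\hat\phi_{1} = 0.3070

The Yule-Walker equations for an AR(p) process read, in matrix form,
  Gamma_p phi = r_p,   with   (Gamma_p)_{ij} = gamma(|i - j|),
                       (r_p)_i = gamma(i),   i,j = 1..p.
Substitute the sample gammas (Toeplitz matrix and right-hand side of size 2):
  Gamma_p = [[1.4766, 0.2938], [0.2938, 1.4766]]
  r_p     = [0.2938, -0.7116]
Written out:
  1.4766 phi_1 + 0.2938 phi_2 = 0.2938
  0.2938 phi_1 + 1.4766 phi_2 = -0.7116
Solve by Cramer's rule:
  det = gamma(0)^2 - gamma(1)^2 = (1.4766)^2 - (0.2938)^2 = 2.18034756 - 0.08631844 = 2.09402912
  phi_hat_1 = [gamma(1) gamma(0) - gamma(1) gamma(2)] / det = [(0.2938)(1.4766) - (0.2938)(-0.7116)] / 2.09402912 = 0.64289316 / 2.09402912 = 0.307
  phi_hat_2 = [gamma(0) gamma(2) - gamma(1)^2] / det = [(1.4766)(-0.7116) - (0.2938)^2] / 2.09402912 = -1.137067 / 2.09402912 = -0.543
So phi_hat = [0.3070, -0.5430].
Therefore phi_hat_1 = 0.3070.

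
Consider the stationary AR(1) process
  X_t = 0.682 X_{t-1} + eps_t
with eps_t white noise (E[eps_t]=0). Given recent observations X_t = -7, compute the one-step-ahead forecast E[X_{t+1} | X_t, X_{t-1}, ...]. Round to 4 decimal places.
E[X_{t+1} \mid \mathcal F_t] = -4.7740

For an AR(p) model X_t = c + sum_i phi_i X_{t-i} + eps_t, the
one-step-ahead conditional mean is
  E[X_{t+1} | X_t, ...] = c + sum_i phi_i X_{t+1-i}.
Substitute known values:
  E[X_{t+1} | ...] = (0.682) * (-7)
                   = -4.7740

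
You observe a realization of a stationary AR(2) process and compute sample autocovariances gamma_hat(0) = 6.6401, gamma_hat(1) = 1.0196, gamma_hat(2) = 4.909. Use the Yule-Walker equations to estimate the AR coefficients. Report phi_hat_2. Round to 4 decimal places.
\hat\phi_{2} = 0.7330

The Yule-Walker equations for an AR(p) process read, in matrix form,
  Gamma_p phi = r_p,   with   (Gamma_p)_{ij} = gamma(|i - j|),
                       (r_p)_i = gamma(i),   i,j = 1..p.
Substitute the sample gammas (Toeplitz matrix and right-hand side of size 2):
  Gamma_p = [[6.6401, 1.0196], [1.0196, 6.6401]]
  r_p     = [1.0196, 4.909]
Written out:
  6.6401 phi_1 + 1.0196 phi_2 = 1.0196
  1.0196 phi_1 + 6.6401 phi_2 = 4.909
Solve by Cramer's rule:
  det = gamma(0)^2 - gamma(1)^2 = (6.6401)^2 - (1.0196)^2 = 44.09092801 - 1.03958416 = 43.05134385
  phi_hat_1 = [gamma(1) gamma(0) - gamma(1) gamma(2)] / det = [(1.0196)(6.6401) - (1.0196)(4.909)] / 43.05134385 = 1.76502956 / 43.05134385 = 0.041
  phi_hat_2 = [gamma(0) gamma(2) - gamma(1)^2] / det = [(6.6401)(4.909) - (1.0196)^2] / 43.05134385 = 31.55666674 / 43.05134385 = 0.733
So phi_hat = [0.0410, 0.7330].
Therefore phi_hat_2 = 0.7330.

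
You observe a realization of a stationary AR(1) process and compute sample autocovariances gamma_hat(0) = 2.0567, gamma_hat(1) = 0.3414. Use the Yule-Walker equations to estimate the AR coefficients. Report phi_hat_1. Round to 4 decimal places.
\hat\phi_{1} = 0.1660

The Yule-Walker equations for an AR(p) process read, in matrix form,
  Gamma_p phi = r_p,   with   (Gamma_p)_{ij} = gamma(|i - j|),
                       (r_p)_i = gamma(i),   i,j = 1..p.
Substitute the sample gammas (Toeplitz matrix and right-hand side of size 1):
  Gamma_p = [[2.0567]]
  r_p     = [0.3414]
With p = 1 this is the single equation gamma(0) phi_1 = gamma(1):
  phi_hat_1 = gamma(1) / gamma(0) = 0.3414 / 2.0567 = 0.1660.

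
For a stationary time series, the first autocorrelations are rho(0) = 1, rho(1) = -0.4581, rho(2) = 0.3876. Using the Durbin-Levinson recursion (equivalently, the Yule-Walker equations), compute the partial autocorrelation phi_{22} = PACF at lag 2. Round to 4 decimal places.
\phi_{22} = 0.2250

The PACF at lag k is phi_{kk}, the last component of the solution
to the Yule-Walker system G_k phi = r_k where
  (G_k)_{ij} = rho(|i - j|), (r_k)_i = rho(i), i,j = 1..k.
Equivalently, Durbin-Levinson gives phi_{kk} iteratively:
  phi_{11} = rho(1)
  phi_{kk} = [rho(k) - sum_{j=1..k-1} phi_{k-1,j} rho(k-j)]
            / [1 - sum_{j=1..k-1} phi_{k-1,j} rho(j)],
  phi_{k,j} = phi_{k-1,j} - phi_{kk} phi_{k-1,k-j},  j = 1..k-1.
Step k = 1:
  phi_11 = rho(1) = -0.4581.
Step k = 2:
  phi_22 = [rho(2) - phi_11 rho(1)] / [1 - phi_11 rho(1)] = [0.3876 - (-0.4581)(-0.4581)] / [1 - (-0.4581)(-0.4581)]
         = 0.17774439 / 0.79014439 = 0.225.
Therefore phi_{22} = 0.2250.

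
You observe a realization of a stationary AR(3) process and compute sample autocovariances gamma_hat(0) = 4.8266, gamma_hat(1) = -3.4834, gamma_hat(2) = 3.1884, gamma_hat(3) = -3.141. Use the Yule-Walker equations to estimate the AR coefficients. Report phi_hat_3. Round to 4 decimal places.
\hat\phi_{3} = -0.2340

The Yule-Walker equations for an AR(p) process read, in matrix form,
  Gamma_p phi = r_p,   with   (Gamma_p)_{ij} = gamma(|i - j|),
                       (r_p)_i = gamma(i),   i,j = 1..p.
Substitute the sample gammas (Toeplitz matrix and right-hand side of size 3):
  Gamma_p = [[4.8266, -3.4834, 3.1884], [-3.4834, 4.8266, -3.4834], [3.1884, -3.4834, 4.8266]]
  r_p     = [-3.4834, 3.1884, -3.141]
Written out (R1..R3):
  (R1) 4.8266 phi_1 - 3.4834 phi_2 + 3.1884 phi_3 = -3.4834
  (R2) -3.4834 phi_1 + 4.8266 phi_2 - 3.4834 phi_3 = 3.1884
  (R3) 3.1884 phi_1 - 3.4834 phi_2 + 4.8266 phi_3 = -3.141
Gaussian elimination:
  R2 <- R2 - (-3.4834/4.8266) R1 = R2 - (-0.721709) R1:  2.312599 phi_2 - 1.182303 phi_3 = 0.674399
  R3 <- R3 - (3.1884/4.8266) R1 = R3 - (0.660589) R1:  -1.182303 phi_2 + 2.720377 phi_3 = -0.839903
  R3 <- R3 - (-1.182303/2.312599) R2 = R3 - (-0.511244) R2:  2.115931 phi_3 = -0.495121
Back-substitution:
  phi_hat_3 = -0.495121 / 2.115931 = -0.233997
  phi_hat_2 = (0.674399 - (-1.182303)(-0.233997)) / 2.312599 = 0.17199
  phi_hat_1 = (-3.4834 - (-3.4834)(0.17199) - (3.1884)(-0.233997)) / 4.8266 = -0.443006
So phi_hat = [-0.4430, 0.1720, -0.2340].
Therefore phi_hat_3 = -0.2340.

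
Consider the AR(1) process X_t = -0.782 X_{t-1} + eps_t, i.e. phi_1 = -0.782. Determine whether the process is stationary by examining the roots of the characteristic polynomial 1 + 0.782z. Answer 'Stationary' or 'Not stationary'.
\text{Stationary}

The AR(p) characteristic polynomial is P(z) = 1 + 0.782z.
Stationarity requires all roots to lie outside the unit circle, i.e. |z| > 1 for every root.
This is linear in z: 1 + (0.782) z = 0  =>  z = -1/(0.782) = -1.278772,  |z| = 1.278772.
Moduli of all roots: 1.2788.
All moduli strictly greater than 1? Yes.
Verdict: Stationary.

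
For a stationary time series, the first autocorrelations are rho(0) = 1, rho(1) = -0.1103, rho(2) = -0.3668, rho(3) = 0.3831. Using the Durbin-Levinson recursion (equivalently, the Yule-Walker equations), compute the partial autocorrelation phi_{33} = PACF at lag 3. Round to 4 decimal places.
\phi_{33} = 0.3381

The PACF at lag k is phi_{kk}, the last component of the solution
to the Yule-Walker system G_k phi = r_k where
  (G_k)_{ij} = rho(|i - j|), (r_k)_i = rho(i), i,j = 1..k.
Equivalently, Durbin-Levinson gives phi_{kk} iteratively:
  phi_{11} = rho(1)
  phi_{kk} = [rho(k) - sum_{j=1..k-1} phi_{k-1,j} rho(k-j)]
            / [1 - sum_{j=1..k-1} phi_{k-1,j} rho(j)],
  phi_{k,j} = phi_{k-1,j} - phi_{kk} phi_{k-1,k-j},  j = 1..k-1.
Step k = 1:
  phi_11 = rho(1) = -0.1103.
Step k = 2:
  phi_22 = [rho(2) - phi_11 rho(1)] / [1 - phi_11 rho(1)] = [-0.3668 - (-0.1103)(-0.1103)] / [1 - (-0.1103)(-0.1103)]
         = -0.37896609 / 0.98783391 = -0.383633.
  Update: phi_21 = phi_11 - phi_22 phi_11 = -0.1103 - (-0.383633)(-0.1103) = -0.152615.
Step k = 3:
  phi_33 = [rho(3) - phi_21 rho(2) - phi_22 rho(1)] / [1 - phi_21 rho(1) - phi_22 rho(2)]
    numerator   = 0.3831 - (-0.152615)(-0.3668) - (-0.383633)(-0.1103) = 0.28480614
    denominator = 1 - (-0.152615)(-0.1103) - (-0.383633)(-0.3668) = 0.84244986
  phi_33 = 0.28480614 / 0.84244986 = 0.3381.
Therefore phi_{33} = 0.3381.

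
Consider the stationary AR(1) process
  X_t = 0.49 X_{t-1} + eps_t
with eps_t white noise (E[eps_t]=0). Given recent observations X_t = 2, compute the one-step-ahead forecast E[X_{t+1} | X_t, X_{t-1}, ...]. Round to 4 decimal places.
E[X_{t+1} \mid \mathcal F_t] = 0.9800

For an AR(p) model X_t = c + sum_i phi_i X_{t-i} + eps_t, the
one-step-ahead conditional mean is
  E[X_{t+1} | X_t, ...] = c + sum_i phi_i X_{t+1-i}.
Substitute known values:
  E[X_{t+1} | ...] = (0.49) * (2)
                   = 0.9800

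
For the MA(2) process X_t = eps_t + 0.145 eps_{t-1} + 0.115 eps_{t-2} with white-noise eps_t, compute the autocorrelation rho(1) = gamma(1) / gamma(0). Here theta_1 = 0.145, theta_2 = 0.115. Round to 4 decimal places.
\rho(1) = 0.1563

For an MA(q) process with theta_0 = 1, the autocovariance is
  gamma(k) = sigma^2 * sum_{i=0..q-k} theta_i * theta_{i+k},
and rho(k) = gamma(k) / gamma(0). Sigma^2 cancels.
  numerator   = (1)*(0.145) + (0.145)*(0.115) = 0.161675.
  denominator = (1)^2 + (0.145)^2 + (0.115)^2 = 1.03425.
  rho(1) = 0.161675 / 1.03425 = 0.1563.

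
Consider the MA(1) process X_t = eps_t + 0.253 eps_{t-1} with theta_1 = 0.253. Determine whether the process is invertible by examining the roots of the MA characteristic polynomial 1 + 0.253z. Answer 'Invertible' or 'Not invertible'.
\text{Invertible}

The MA(q) characteristic polynomial is P(z) = 1 + 0.253z.
Invertibility requires all roots to lie outside the unit circle, i.e. |z| > 1 for every root.
This is linear in z: 1 + (0.253) z = 0  =>  z = -1/(0.253) = -3.952569,  |z| = 3.952569.
Moduli of all roots: 3.9526.
All moduli strictly greater than 1? Yes.
Verdict: Invertible.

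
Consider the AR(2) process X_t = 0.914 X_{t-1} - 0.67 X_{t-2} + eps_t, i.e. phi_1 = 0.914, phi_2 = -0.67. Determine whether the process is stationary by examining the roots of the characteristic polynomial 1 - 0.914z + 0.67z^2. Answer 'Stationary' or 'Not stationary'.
\text{Stationary}

The AR(p) characteristic polynomial is P(z) = 1 - 0.914z + 0.67z^2.
Stationarity requires all roots to lie outside the unit circle, i.e. |z| > 1 for every root.
Set 1 + (-0.914) z + (0.67) z^2 = 0, i.e. a z^2 + b z + c = 0 with a = 0.67, b = -0.914, c = 1.
Discriminant D = b^2 - 4ac = (-0.914)^2 - 4*(0.67)*1 = 0.835396 - (2.68) = -1.844604.
D < 0, so the roots are the complex-conjugate pair z = (-b +/- i sqrt(-D)) / (2a) = 0.6821 +/- 1.0136i.
For a conjugate pair |z|^2 = z * conj(z) = (product of roots) = c/a = 1/(0.67) = 1.492537, so |z| = sqrt(1.492537) = 1.2217 for both roots.
Moduli of all roots: 1.2217, 1.2217.
All moduli strictly greater than 1? Yes.
Verdict: Stationary.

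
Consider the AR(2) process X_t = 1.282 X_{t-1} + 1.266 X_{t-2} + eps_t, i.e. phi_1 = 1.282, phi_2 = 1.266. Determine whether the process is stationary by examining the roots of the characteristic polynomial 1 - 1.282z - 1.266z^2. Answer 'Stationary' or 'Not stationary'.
\text{Not stationary}

The AR(p) characteristic polynomial is P(z) = 1 - 1.282z - 1.266z^2.
Stationarity requires all roots to lie outside the unit circle, i.e. |z| > 1 for every root.
Set 1 + (-1.282) z + (-1.266) z^2 = 0, i.e. a z^2 + b z + c = 0 with a = -1.266, b = -1.282, c = 1.
Discriminant D = b^2 - 4ac = (-1.282)^2 - 4*(-1.266)*1 = 1.643524 - (-5.064) = 6.707524.
D >= 0, so the roots are real: z = (-b +/- sqrt(D)) / (2a) = (1.282 +/- 2.589889) / (-2.532).
  z_1 = (1.282 + 2.589889) / (-2.532) = -1.5292,   |z_1| = 1.5292.
  z_2 = (1.282 - 2.589889) / (-2.532) = 0.5165,   |z_2| = 0.5165.
Moduli of all roots: 1.5292, 0.5165.
All moduli strictly greater than 1? No.
Verdict: Not stationary.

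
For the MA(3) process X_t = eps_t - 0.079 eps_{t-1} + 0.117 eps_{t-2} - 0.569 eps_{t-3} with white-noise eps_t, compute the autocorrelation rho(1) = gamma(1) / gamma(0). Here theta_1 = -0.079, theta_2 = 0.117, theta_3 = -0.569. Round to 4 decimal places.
\rho(1) = -0.1152

For an MA(q) process with theta_0 = 1, the autocovariance is
  gamma(k) = sigma^2 * sum_{i=0..q-k} theta_i * theta_{i+k},
and rho(k) = gamma(k) / gamma(0). Sigma^2 cancels.
  numerator   = (1)*(-0.079) + (-0.079)*(0.117) + (0.117)*(-0.569) = -0.154816.
  denominator = (1)^2 + (-0.079)^2 + (0.117)^2 + (-0.569)^2 = 1.343691.
  rho(1) = -0.154816 / 1.343691 = -0.1152.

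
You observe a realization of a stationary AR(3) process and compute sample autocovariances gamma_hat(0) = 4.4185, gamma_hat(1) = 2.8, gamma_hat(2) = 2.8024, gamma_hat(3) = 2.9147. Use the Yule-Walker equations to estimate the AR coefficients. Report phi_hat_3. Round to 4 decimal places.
\hat\phi_{3} = 0.3300

The Yule-Walker equations for an AR(p) process read, in matrix form,
  Gamma_p phi = r_p,   with   (Gamma_p)_{ij} = gamma(|i - j|),
                       (r_p)_i = gamma(i),   i,j = 1..p.
Substitute the sample gammas (Toeplitz matrix and right-hand side of size 3):
  Gamma_p = [[4.4185, 2.8, 2.8024], [2.8, 4.4185, 2.8], [2.8024, 2.8, 4.4185]]
  r_p     = [2.8, 2.8024, 2.9147]
Written out (R1..R3):
  (R1) 4.4185 phi_1 + 2.8 phi_2 + 2.8024 phi_3 = 2.8
  (R2) 2.8 phi_1 + 4.4185 phi_2 + 2.8 phi_3 = 2.8024
  (R3) 2.8024 phi_1 + 2.8 phi_2 + 4.4185 phi_3 = 2.9147
Gaussian elimination:
  R2 <- R2 - (2.8/4.4185) R1 = R2 - (0.633699) R1:  2.644142 phi_2 + 1.024121 phi_3 = 1.028042
  R3 <- R3 - (2.8024/4.4185) R1 = R3 - (0.634242) R1:  1.024121 phi_2 + 2.641099 phi_3 = 1.138821
  R3 <- R3 - (1.024121/2.644142) R2 = R3 - (0.387317) R2:  2.244439 phi_3 = 0.740643
Back-substitution:
  phi_hat_3 = 0.740643 / 2.244439 = 0.32999
  phi_hat_2 = (1.028042 - (1.024121)(0.32999)) / 2.644142 = 0.260989
  phi_hat_1 = (2.8 - (2.8)(0.260989) - (2.8024)(0.32999)) / 4.4185 = 0.259017
So phi_hat = [0.2590, 0.2610, 0.3300].
Therefore phi_hat_3 = 0.3300.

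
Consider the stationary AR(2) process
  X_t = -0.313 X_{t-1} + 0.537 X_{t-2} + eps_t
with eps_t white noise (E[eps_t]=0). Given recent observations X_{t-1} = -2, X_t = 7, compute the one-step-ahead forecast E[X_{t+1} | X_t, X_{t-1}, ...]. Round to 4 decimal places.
E[X_{t+1} \mid \mathcal F_t] = -3.2650

For an AR(p) model X_t = c + sum_i phi_i X_{t-i} + eps_t, the
one-step-ahead conditional mean is
  E[X_{t+1} | X_t, ...] = c + sum_i phi_i X_{t+1-i}.
Substitute known values:
  E[X_{t+1} | ...] = (-0.313) * (7) + (0.537) * (-2)
                   = -3.2650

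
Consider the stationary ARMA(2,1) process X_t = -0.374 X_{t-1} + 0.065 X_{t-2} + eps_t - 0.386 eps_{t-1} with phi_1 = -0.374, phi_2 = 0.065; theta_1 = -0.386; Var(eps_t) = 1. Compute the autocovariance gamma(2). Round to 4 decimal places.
\gamma(2) = 0.5284

Multiply the model equation by X_{t-k} and take expectations. With theta_0 = psi_0 = 1 and psi_j the MA(infinity) weights, this gives
  gamma(k) - sum_i phi_i gamma(k-i) = c_k,
  c_k = sigma^2 * sum_{j=k..q} theta_j psi_{j-k}   (c_k = 0 for k > q),
using gamma(-m) = gamma(m).
psi-weights needed (psi_j = theta_j + sum_i phi_i psi_{j-i}):
  psi_1 = theta_1 + phi_1 = -0.386 + (-0.374) = -0.76
Right-hand sides:
  c_0 = sigma^2 (1 + theta_1 psi_1) = 1 * (1 + (-0.386)(-0.76)) = 1 * 1.29336 = 1.29336
  c_1 = sigma^2 theta_1 = 1 * (-0.386) = -0.386
  c_2 = 0
Equations for k = 0, 1, 2 (AR order 2, c_2 = 0):
  (E0) gamma(0) = phi_1 gamma(1) + phi_2 gamma(2) + c_0
  (E1) gamma(1) = phi_1 gamma(0) + phi_2 gamma(1) + c_1
  (E2) gamma(2) = phi_1 gamma(1) + phi_2 gamma(0)
From (E1): gamma(1) = A gamma(0) + B with
  A = phi_1 / (1 - phi_2) = -0.374 / 0.935 = -0.4,   B = c_1 / (1 - phi_2) = -0.386 / 0.935 = -0.412834.
Insert (E2) into (E0): gamma(0) (1 - phi_2^2) = phi_1 (1 + phi_2) gamma(1) + c_0.
  phi_1 (1 + phi_2) = (-0.374)(1.065) = -0.39831,   1 - phi_2^2 = 0.995775.
Replace gamma(1) by A gamma(0) + B and collect gamma(0):
  gamma(0) [0.995775 - (-0.39831)(-0.4)] = (-0.39831)(-0.412834) + 1.29336
  gamma(0) * 0.836451 = 1.457796
  gamma(0) = 1.457796 / 0.836451 = 1.742835.
  gamma(1) = A gamma(0) + B = (-0.4)(1.742835) + (-0.412834) = -1.109968.
  gamma(2) = phi_1 gamma(1) + phi_2 gamma(0) = (-0.374)(-1.109968) + (0.065)(1.742835) = 0.528412.
Therefore gamma(2) = 0.5284 (to 4 decimal places).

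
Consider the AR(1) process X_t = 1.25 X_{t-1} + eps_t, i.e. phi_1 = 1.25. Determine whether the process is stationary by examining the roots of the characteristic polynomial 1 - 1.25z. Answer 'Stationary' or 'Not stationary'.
\text{Not stationary}

The AR(p) characteristic polynomial is P(z) = 1 - 1.25z.
Stationarity requires all roots to lie outside the unit circle, i.e. |z| > 1 for every root.
This is linear in z: 1 + (-1.25) z = 0  =>  z = -1/(-1.25) = 0.8,  |z| = 0.8.
Moduli of all roots: 0.8000.
All moduli strictly greater than 1? No.
Verdict: Not stationary.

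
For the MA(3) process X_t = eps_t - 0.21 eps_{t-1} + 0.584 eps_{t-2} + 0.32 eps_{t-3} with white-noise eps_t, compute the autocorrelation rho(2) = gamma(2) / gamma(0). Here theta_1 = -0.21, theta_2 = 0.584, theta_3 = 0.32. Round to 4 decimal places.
\rho(2) = 0.3474

For an MA(q) process with theta_0 = 1, the autocovariance is
  gamma(k) = sigma^2 * sum_{i=0..q-k} theta_i * theta_{i+k},
and rho(k) = gamma(k) / gamma(0). Sigma^2 cancels.
  numerator   = (1)*(0.584) + (-0.21)*(0.32) = 0.5168.
  denominator = (1)^2 + (-0.21)^2 + (0.584)^2 + (0.32)^2 = 1.487556.
  rho(2) = 0.5168 / 1.487556 = 0.3474.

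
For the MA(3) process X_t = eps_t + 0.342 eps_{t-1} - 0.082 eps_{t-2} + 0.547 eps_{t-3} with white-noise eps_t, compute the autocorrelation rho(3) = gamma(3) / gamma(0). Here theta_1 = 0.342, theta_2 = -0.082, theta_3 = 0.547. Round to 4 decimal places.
\rho(3) = 0.3844

For an MA(q) process with theta_0 = 1, the autocovariance is
  gamma(k) = sigma^2 * sum_{i=0..q-k} theta_i * theta_{i+k},
and rho(k) = gamma(k) / gamma(0). Sigma^2 cancels.
  numerator   = (1)*(0.547) = 0.547.
  denominator = (1)^2 + (0.342)^2 + (-0.082)^2 + (0.547)^2 = 1.422897.
  rho(3) = 0.547 / 1.422897 = 0.3844.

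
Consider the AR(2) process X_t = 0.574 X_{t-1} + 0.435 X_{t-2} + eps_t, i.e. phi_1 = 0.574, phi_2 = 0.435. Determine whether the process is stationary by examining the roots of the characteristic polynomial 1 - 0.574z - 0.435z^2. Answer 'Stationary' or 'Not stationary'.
\text{Not stationary}

The AR(p) characteristic polynomial is P(z) = 1 - 0.574z - 0.435z^2.
Stationarity requires all roots to lie outside the unit circle, i.e. |z| > 1 for every root.
Set 1 + (-0.574) z + (-0.435) z^2 = 0, i.e. a z^2 + b z + c = 0 with a = -0.435, b = -0.574, c = 1.
Discriminant D = b^2 - 4ac = (-0.574)^2 - 4*(-0.435)*1 = 0.329476 - (-1.74) = 2.069476.
D >= 0, so the roots are real: z = (-b +/- sqrt(D)) / (2a) = (0.574 +/- 1.438567) / (-0.87).
  z_1 = (0.574 + 1.438567) / (-0.87) = -2.3133,   |z_1| = 2.3133.
  z_2 = (0.574 - 1.438567) / (-0.87) = 0.9938,   |z_2| = 0.9938.
Moduli of all roots: 2.3133, 0.9938.
All moduli strictly greater than 1? No.
Verdict: Not stationary.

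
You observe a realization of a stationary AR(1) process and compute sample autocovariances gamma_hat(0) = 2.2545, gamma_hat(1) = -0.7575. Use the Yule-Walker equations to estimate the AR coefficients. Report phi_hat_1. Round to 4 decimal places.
\hat\phi_{1} = -0.3360

The Yule-Walker equations for an AR(p) process read, in matrix form,
  Gamma_p phi = r_p,   with   (Gamma_p)_{ij} = gamma(|i - j|),
                       (r_p)_i = gamma(i),   i,j = 1..p.
Substitute the sample gammas (Toeplitz matrix and right-hand side of size 1):
  Gamma_p = [[2.2545]]
  r_p     = [-0.7575]
With p = 1 this is the single equation gamma(0) phi_1 = gamma(1):
  phi_hat_1 = gamma(1) / gamma(0) = -0.7575 / 2.2545 = -0.3360.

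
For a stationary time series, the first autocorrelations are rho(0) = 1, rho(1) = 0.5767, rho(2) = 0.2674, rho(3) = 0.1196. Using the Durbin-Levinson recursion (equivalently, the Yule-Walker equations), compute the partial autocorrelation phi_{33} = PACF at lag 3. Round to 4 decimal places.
\phi_{33} = 0.0101

The PACF at lag k is phi_{kk}, the last component of the solution
to the Yule-Walker system G_k phi = r_k where
  (G_k)_{ij} = rho(|i - j|), (r_k)_i = rho(i), i,j = 1..k.
Equivalently, Durbin-Levinson gives phi_{kk} iteratively:
  phi_{11} = rho(1)
  phi_{kk} = [rho(k) - sum_{j=1..k-1} phi_{k-1,j} rho(k-j)]
            / [1 - sum_{j=1..k-1} phi_{k-1,j} rho(j)],
  phi_{k,j} = phi_{k-1,j} - phi_{kk} phi_{k-1,k-j},  j = 1..k-1.
Step k = 1:
  phi_11 = rho(1) = 0.5767.
Step k = 2:
  phi_22 = [rho(2) - phi_11 rho(1)] / [1 - phi_11 rho(1)] = [0.2674 - (0.5767)(0.5767)] / [1 - (0.5767)(0.5767)]
         = -0.06518289 / 0.66741711 = -0.097664.
  Update: phi_21 = phi_11 - phi_22 phi_11 = 0.5767 - (-0.097664)(0.5767) = 0.633023.
Step k = 3:
  phi_33 = [rho(3) - phi_21 rho(2) - phi_22 rho(1)] / [1 - phi_21 rho(1) - phi_22 rho(2)]
    numerator   = 0.1196 - (0.633023)(0.2674) - (-0.097664)(0.5767) = 0.00665269
    denominator = 1 - (0.633023)(0.5767) - (-0.097664)(0.2674) = 0.66105106
  phi_33 = 0.00665269 / 0.66105106 = 0.0101.
Therefore phi_{33} = 0.0101.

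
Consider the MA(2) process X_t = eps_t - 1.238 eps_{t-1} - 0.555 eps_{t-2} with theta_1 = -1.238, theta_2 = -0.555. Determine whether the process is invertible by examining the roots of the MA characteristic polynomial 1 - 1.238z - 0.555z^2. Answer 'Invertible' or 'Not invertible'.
\text{Not invertible}

The MA(q) characteristic polynomial is P(z) = 1 - 1.238z - 0.555z^2.
Invertibility requires all roots to lie outside the unit circle, i.e. |z| > 1 for every root.
Set 1 + (-1.238) z + (-0.555) z^2 = 0, i.e. a z^2 + b z + c = 0 with a = -0.555, b = -1.238, c = 1.
Discriminant D = b^2 - 4ac = (-1.238)^2 - 4*(-0.555)*1 = 1.532644 - (-2.22) = 3.752644.
D >= 0, so the roots are real: z = (-b +/- sqrt(D)) / (2a) = (1.238 +/- 1.937174) / (-1.11).
  z_1 = (1.238 + 1.937174) / (-1.11) = -2.8605,   |z_1| = 2.8605.
  z_2 = (1.238 - 1.937174) / (-1.11) = 0.6299,   |z_2| = 0.6299.
Moduli of all roots: 2.8605, 0.6299.
All moduli strictly greater than 1? No.
Verdict: Not invertible.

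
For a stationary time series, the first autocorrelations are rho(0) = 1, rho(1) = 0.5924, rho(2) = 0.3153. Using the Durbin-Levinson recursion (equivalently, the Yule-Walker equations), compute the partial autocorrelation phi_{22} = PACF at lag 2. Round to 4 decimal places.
\phi_{22} = -0.0549

The PACF at lag k is phi_{kk}, the last component of the solution
to the Yule-Walker system G_k phi = r_k where
  (G_k)_{ij} = rho(|i - j|), (r_k)_i = rho(i), i,j = 1..k.
Equivalently, Durbin-Levinson gives phi_{kk} iteratively:
  phi_{11} = rho(1)
  phi_{kk} = [rho(k) - sum_{j=1..k-1} phi_{k-1,j} rho(k-j)]
            / [1 - sum_{j=1..k-1} phi_{k-1,j} rho(j)],
  phi_{k,j} = phi_{k-1,j} - phi_{kk} phi_{k-1,k-j},  j = 1..k-1.
Step k = 1:
  phi_11 = rho(1) = 0.5924.
Step k = 2:
  phi_22 = [rho(2) - phi_11 rho(1)] / [1 - phi_11 rho(1)] = [0.3153 - (0.5924)(0.5924)] / [1 - (0.5924)(0.5924)]
         = -0.03563776 / 0.64906224 = -0.0549.
Therefore phi_{22} = -0.0549.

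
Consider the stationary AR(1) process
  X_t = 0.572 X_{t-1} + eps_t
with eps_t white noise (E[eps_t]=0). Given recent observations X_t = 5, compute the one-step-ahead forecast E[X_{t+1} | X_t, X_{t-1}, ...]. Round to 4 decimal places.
E[X_{t+1} \mid \mathcal F_t] = 2.8600

For an AR(p) model X_t = c + sum_i phi_i X_{t-i} + eps_t, the
one-step-ahead conditional mean is
  E[X_{t+1} | X_t, ...] = c + sum_i phi_i X_{t+1-i}.
Substitute known values:
  E[X_{t+1} | ...] = (0.572) * (5)
                   = 2.8600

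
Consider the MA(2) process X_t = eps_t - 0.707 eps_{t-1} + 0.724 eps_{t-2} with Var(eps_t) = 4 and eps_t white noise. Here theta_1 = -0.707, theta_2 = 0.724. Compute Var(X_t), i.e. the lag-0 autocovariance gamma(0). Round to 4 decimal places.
\gamma(0) = 8.0961

For an MA(q) process X_t = eps_t + sum_i theta_i eps_{t-i} with
Var(eps_t) = sigma^2, the variance is
  gamma(0) = sigma^2 * (1 + sum_i theta_i^2).
  sum_i theta_i^2 = (-0.707)^2 + (0.724)^2 = 0.499849 + 0.524176 = 1.024025.
  gamma(0) = 4 * (1 + 1.024025) = 4 * 2.024025 = 8.0961.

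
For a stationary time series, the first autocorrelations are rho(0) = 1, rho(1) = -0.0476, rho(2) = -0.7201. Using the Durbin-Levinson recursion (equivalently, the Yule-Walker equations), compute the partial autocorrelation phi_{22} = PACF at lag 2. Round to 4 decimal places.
\phi_{22} = -0.7240

The PACF at lag k is phi_{kk}, the last component of the solution
to the Yule-Walker system G_k phi = r_k where
  (G_k)_{ij} = rho(|i - j|), (r_k)_i = rho(i), i,j = 1..k.
Equivalently, Durbin-Levinson gives phi_{kk} iteratively:
  phi_{11} = rho(1)
  phi_{kk} = [rho(k) - sum_{j=1..k-1} phi_{k-1,j} rho(k-j)]
            / [1 - sum_{j=1..k-1} phi_{k-1,j} rho(j)],
  phi_{k,j} = phi_{k-1,j} - phi_{kk} phi_{k-1,k-j},  j = 1..k-1.
Step k = 1:
  phi_11 = rho(1) = -0.0476.
Step k = 2:
  phi_22 = [rho(2) - phi_11 rho(1)] / [1 - phi_11 rho(1)] = [-0.7201 - (-0.0476)(-0.0476)] / [1 - (-0.0476)(-0.0476)]
         = -0.72236576 / 0.99773424 = -0.724.
Therefore phi_{22} = -0.7240.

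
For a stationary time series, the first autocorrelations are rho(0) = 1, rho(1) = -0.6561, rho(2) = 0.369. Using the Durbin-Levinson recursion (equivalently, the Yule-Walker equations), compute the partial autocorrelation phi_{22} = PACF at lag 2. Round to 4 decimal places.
\phi_{22} = -0.1079

The PACF at lag k is phi_{kk}, the last component of the solution
to the Yule-Walker system G_k phi = r_k where
  (G_k)_{ij} = rho(|i - j|), (r_k)_i = rho(i), i,j = 1..k.
Equivalently, Durbin-Levinson gives phi_{kk} iteratively:
  phi_{11} = rho(1)
  phi_{kk} = [rho(k) - sum_{j=1..k-1} phi_{k-1,j} rho(k-j)]
            / [1 - sum_{j=1..k-1} phi_{k-1,j} rho(j)],
  phi_{k,j} = phi_{k-1,j} - phi_{kk} phi_{k-1,k-j},  j = 1..k-1.
Step k = 1:
  phi_11 = rho(1) = -0.6561.
Step k = 2:
  phi_22 = [rho(2) - phi_11 rho(1)] / [1 - phi_11 rho(1)] = [0.369 - (-0.6561)(-0.6561)] / [1 - (-0.6561)(-0.6561)]
         = -0.06146721 / 0.56953279 = -0.1079.
Therefore phi_{22} = -0.1079.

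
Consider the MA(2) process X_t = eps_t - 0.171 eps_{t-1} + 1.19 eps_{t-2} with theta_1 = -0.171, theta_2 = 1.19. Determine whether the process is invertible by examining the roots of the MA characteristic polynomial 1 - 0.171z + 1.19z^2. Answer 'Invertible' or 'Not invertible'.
\text{Not invertible}

The MA(q) characteristic polynomial is P(z) = 1 - 0.171z + 1.19z^2.
Invertibility requires all roots to lie outside the unit circle, i.e. |z| > 1 for every root.
Set 1 + (-0.171) z + (1.19) z^2 = 0, i.e. a z^2 + b z + c = 0 with a = 1.19, b = -0.171, c = 1.
Discriminant D = b^2 - 4ac = (-0.171)^2 - 4*(1.19)*1 = 0.029241 - (4.76) = -4.730759.
D < 0, so the roots are the complex-conjugate pair z = (-b +/- i sqrt(-D)) / (2a) = 0.0718 +/- 0.9139i.
For a conjugate pair |z|^2 = z * conj(z) = (product of roots) = c/a = 1/(1.19) = 0.840336, so |z| = sqrt(0.840336) = 0.9167 for both roots.
Moduli of all roots: 0.9167, 0.9167.
All moduli strictly greater than 1? No.
Verdict: Not invertible.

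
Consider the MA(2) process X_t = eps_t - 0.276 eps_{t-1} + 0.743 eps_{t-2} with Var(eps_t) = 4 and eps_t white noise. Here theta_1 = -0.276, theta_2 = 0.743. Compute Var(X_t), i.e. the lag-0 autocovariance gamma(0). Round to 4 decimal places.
\gamma(0) = 6.5129

For an MA(q) process X_t = eps_t + sum_i theta_i eps_{t-i} with
Var(eps_t) = sigma^2, the variance is
  gamma(0) = sigma^2 * (1 + sum_i theta_i^2).
  sum_i theta_i^2 = (-0.276)^2 + (0.743)^2 = 0.076176 + 0.552049 = 0.628225.
  gamma(0) = 4 * (1 + 0.628225) = 4 * 1.628225 = 6.5129.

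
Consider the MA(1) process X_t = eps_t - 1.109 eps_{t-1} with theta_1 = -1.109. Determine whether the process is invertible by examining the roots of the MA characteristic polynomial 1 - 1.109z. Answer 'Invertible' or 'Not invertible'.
\text{Not invertible}

The MA(q) characteristic polynomial is P(z) = 1 - 1.109z.
Invertibility requires all roots to lie outside the unit circle, i.e. |z| > 1 for every root.
This is linear in z: 1 + (-1.109) z = 0  =>  z = -1/(-1.109) = 0.901713,  |z| = 0.901713.
Moduli of all roots: 0.9017.
All moduli strictly greater than 1? No.
Verdict: Not invertible.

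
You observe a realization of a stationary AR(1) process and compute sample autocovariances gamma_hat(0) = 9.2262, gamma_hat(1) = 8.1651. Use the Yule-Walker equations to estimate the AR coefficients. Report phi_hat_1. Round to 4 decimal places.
\hat\phi_{1} = 0.8850

The Yule-Walker equations for an AR(p) process read, in matrix form,
  Gamma_p phi = r_p,   with   (Gamma_p)_{ij} = gamma(|i - j|),
                       (r_p)_i = gamma(i),   i,j = 1..p.
Substitute the sample gammas (Toeplitz matrix and right-hand side of size 1):
  Gamma_p = [[9.2262]]
  r_p     = [8.1651]
With p = 1 this is the single equation gamma(0) phi_1 = gamma(1):
  phi_hat_1 = gamma(1) / gamma(0) = 8.1651 / 9.2262 = 0.8850.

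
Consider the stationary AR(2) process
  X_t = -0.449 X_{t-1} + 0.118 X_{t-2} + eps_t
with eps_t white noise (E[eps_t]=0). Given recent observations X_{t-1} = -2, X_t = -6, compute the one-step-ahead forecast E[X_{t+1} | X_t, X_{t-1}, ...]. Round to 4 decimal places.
E[X_{t+1} \mid \mathcal F_t] = 2.4580

For an AR(p) model X_t = c + sum_i phi_i X_{t-i} + eps_t, the
one-step-ahead conditional mean is
  E[X_{t+1} | X_t, ...] = c + sum_i phi_i X_{t+1-i}.
Substitute known values:
  E[X_{t+1} | ...] = (-0.449) * (-6) + (0.118) * (-2)
                   = 2.4580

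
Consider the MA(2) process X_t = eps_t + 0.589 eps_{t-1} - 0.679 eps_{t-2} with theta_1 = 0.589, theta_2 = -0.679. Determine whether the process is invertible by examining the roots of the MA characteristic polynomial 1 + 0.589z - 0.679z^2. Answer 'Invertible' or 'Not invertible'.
\text{Not invertible}

The MA(q) characteristic polynomial is P(z) = 1 + 0.589z - 0.679z^2.
Invertibility requires all roots to lie outside the unit circle, i.e. |z| > 1 for every root.
Set 1 + (0.589) z + (-0.679) z^2 = 0, i.e. a z^2 + b z + c = 0 with a = -0.679, b = 0.589, c = 1.
Discriminant D = b^2 - 4ac = (0.589)^2 - 4*(-0.679)*1 = 0.346921 - (-2.716) = 3.062921.
D >= 0, so the roots are real: z = (-b +/- sqrt(D)) / (2a) = (-0.589 +/- 1.75012) / (-1.358).
  z_1 = (-0.589 + 1.75012) / (-1.358) = -0.855,   |z_1| = 0.855.
  z_2 = (-0.589 - 1.75012) / (-1.358) = 1.7225,   |z_2| = 1.7225.
Moduli of all roots: 0.8550, 1.7225.
All moduli strictly greater than 1? No.
Verdict: Not invertible.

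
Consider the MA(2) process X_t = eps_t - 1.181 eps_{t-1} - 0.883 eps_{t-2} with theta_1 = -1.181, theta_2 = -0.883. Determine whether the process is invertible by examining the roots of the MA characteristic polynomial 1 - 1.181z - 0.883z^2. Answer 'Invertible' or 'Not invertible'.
\text{Not invertible}

The MA(q) characteristic polynomial is P(z) = 1 - 1.181z - 0.883z^2.
Invertibility requires all roots to lie outside the unit circle, i.e. |z| > 1 for every root.
Set 1 + (-1.181) z + (-0.883) z^2 = 0, i.e. a z^2 + b z + c = 0 with a = -0.883, b = -1.181, c = 1.
Discriminant D = b^2 - 4ac = (-1.181)^2 - 4*(-0.883)*1 = 1.394761 - (-3.532) = 4.926761.
D >= 0, so the roots are real: z = (-b +/- sqrt(D)) / (2a) = (1.181 +/- 2.219631) / (-1.766).
  z_1 = (1.181 + 2.219631) / (-1.766) = -1.9256,   |z_1| = 1.9256.
  z_2 = (1.181 - 2.219631) / (-1.766) = 0.5881,   |z_2| = 0.5881.
Moduli of all roots: 1.9256, 0.5881.
All moduli strictly greater than 1? No.
Verdict: Not invertible.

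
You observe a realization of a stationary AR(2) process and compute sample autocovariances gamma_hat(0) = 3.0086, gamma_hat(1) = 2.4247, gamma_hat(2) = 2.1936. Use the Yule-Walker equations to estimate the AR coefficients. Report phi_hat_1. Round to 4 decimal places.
\hat\phi_{1} = 0.6229

The Yule-Walker equations for an AR(p) process read, in matrix form,
  Gamma_p phi = r_p,   with   (Gamma_p)_{ij} = gamma(|i - j|),
                       (r_p)_i = gamma(i),   i,j = 1..p.
Substitute the sample gammas (Toeplitz matrix and right-hand side of size 2):
  Gamma_p = [[3.0086, 2.4247], [2.4247, 3.0086]]
  r_p     = [2.4247, 2.1936]
Written out:
  3.0086 phi_1 + 2.4247 phi_2 = 2.4247
  2.4247 phi_1 + 3.0086 phi_2 = 2.1936
Solve by Cramer's rule:
  det = gamma(0)^2 - gamma(1)^2 = (3.0086)^2 - (2.4247)^2 = 9.05167396 - 5.87917009 = 3.17250387
  phi_hat_1 = [gamma(1) gamma(0) - gamma(1) gamma(2)] / det = [(2.4247)(3.0086) - (2.4247)(2.1936)] / 3.17250387 = 1.9761305 / 3.17250387 = 0.6229
  phi_hat_2 = [gamma(0) gamma(2) - gamma(1)^2] / det = [(3.0086)(2.1936) - (2.4247)^2] / 3.17250387 = 0.72049487 / 3.17250387 = 0.2271
So phi_hat = [0.6229, 0.2271].
Therefore phi_hat_1 = 0.6229.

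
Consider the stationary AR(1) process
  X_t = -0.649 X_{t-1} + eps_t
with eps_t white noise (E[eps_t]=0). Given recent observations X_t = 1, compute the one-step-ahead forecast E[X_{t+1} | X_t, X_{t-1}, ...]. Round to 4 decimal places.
E[X_{t+1} \mid \mathcal F_t] = -0.6490

For an AR(p) model X_t = c + sum_i phi_i X_{t-i} + eps_t, the
one-step-ahead conditional mean is
  E[X_{t+1} | X_t, ...] = c + sum_i phi_i X_{t+1-i}.
Substitute known values:
  E[X_{t+1} | ...] = (-0.649) * (1)
                   = -0.6490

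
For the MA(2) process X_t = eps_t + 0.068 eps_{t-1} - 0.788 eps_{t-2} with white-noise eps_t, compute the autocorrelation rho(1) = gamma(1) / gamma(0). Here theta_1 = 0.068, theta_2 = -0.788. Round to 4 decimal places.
\rho(1) = 0.0089

For an MA(q) process with theta_0 = 1, the autocovariance is
  gamma(k) = sigma^2 * sum_{i=0..q-k} theta_i * theta_{i+k},
and rho(k) = gamma(k) / gamma(0). Sigma^2 cancels.
  numerator   = (1)*(0.068) + (0.068)*(-0.788) = 0.014416.
  denominator = (1)^2 + (0.068)^2 + (-0.788)^2 = 1.625568.
  rho(1) = 0.014416 / 1.625568 = 0.0089.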